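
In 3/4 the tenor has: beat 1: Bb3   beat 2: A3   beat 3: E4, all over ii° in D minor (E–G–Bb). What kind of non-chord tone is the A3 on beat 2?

The harmony at that moment is E diminished triad (E, G, Bb); A3 is not a chord tone.
It is approached by step down from Bb3 and left by leap up to E4.
Step in, leap out, on a weak beat — an escape tone.

Escape tone.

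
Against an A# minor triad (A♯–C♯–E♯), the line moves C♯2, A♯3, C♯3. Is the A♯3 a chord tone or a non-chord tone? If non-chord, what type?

A# minor triad contains A♯, C♯, E♯; A♯ is the root, so it is a chord tone.

Chord tone (the root of A# minor triad).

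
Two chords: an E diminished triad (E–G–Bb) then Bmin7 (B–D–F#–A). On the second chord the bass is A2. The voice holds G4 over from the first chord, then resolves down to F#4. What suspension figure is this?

At the second chord the bass is A2. The suspended G4 lies a seventh above the bass; after resolving down by step to F#4, the interval above the bass becomes a sixth.
Suspension figures are named by those two intervals: 7–6.

7–6 suspension.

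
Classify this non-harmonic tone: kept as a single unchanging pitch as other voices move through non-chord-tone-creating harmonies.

Approach: none. Departure: none — a single pitch is sustained while the chords change around it, passing through harmonies that do not contain it.
No melodic motion at all; the dissonance is created entirely by the moving harmonies against the stationary note — a pedal tone (pedal point).

Pedal tone.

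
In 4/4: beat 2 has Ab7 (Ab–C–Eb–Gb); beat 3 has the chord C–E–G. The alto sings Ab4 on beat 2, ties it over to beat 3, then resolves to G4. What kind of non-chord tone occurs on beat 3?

Suspension.

The harmony at that moment is C major triad (C, E, G); Ab4 is not a chord tone.
It is held over (the same pitch as the preceding Ab4) and left by step down to G4.
Held over from the previous chord and resolving down by step — a suspension.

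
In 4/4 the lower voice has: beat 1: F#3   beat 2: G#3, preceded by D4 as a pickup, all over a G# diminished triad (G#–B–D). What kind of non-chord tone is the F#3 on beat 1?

The harmony at that moment is G# diminished triad (G#, B, D); F#3 is not a chord tone.
It is approached by leap down from D4 and left by step up to G#3.
Leap in, step out, metrically accented — an appoggiatura.

Appoggiatura.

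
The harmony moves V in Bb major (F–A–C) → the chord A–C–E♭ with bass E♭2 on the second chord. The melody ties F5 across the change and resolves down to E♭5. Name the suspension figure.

At the second chord the bass is E♭2. The suspended F5 lies a ninth above the bass; after resolving down by step to E♭5, the interval above the bass becomes an octave.
Suspension figures are named by those two intervals: 9–8.

9–8 suspension.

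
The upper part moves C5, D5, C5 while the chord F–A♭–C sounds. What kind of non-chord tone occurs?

D5 is a neighbor tone.

The harmony at that moment is F minor triad (F, A♭, C); D5 is not a chord tone.
It is approached by step up from C5 and left by step down to C5.
Step away and step back to the same note — a neighbor tone (upper neighbor).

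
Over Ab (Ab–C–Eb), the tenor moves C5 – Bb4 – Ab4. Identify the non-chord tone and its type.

Bb4 is a passing tone.

The harmony at that moment is Ab major triad (Ab, C, Eb); Bb4 is not a chord tone.
It is approached by step down from C5 and left by step down to Ab4.
Step in, step out in the same direction — a passing tone.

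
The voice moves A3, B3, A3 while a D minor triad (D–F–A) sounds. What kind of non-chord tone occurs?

B3 is a neighbor tone.

The harmony at that moment is D minor triad (D, F, A); B3 is not a chord tone.
It is approached by step up from A3 and left by step down to A3.
Step away and step back to the same note — a neighbor tone (upper neighbor).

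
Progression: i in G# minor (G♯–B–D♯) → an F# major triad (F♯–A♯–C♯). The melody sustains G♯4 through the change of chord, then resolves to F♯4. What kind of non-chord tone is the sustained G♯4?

The harmony at that moment is F♯ major triad (F♯, A♯, C♯); G♯4 is not a chord tone.
It is held over (the same pitch as the preceding G♯4) and left by step down to F♯4.
Held over from the previous chord and resolving down by step — a suspension.

G♯4 is a suspension.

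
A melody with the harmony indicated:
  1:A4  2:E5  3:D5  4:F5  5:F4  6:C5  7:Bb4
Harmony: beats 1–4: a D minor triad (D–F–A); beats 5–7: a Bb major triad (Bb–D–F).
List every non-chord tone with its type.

E5 (beat 2) — appoggiatura; C5 (beat 6) — appoggiatura.

The harmony at that moment is D minor triad (D, F, A); E5 is not a chord tone.
It is approached by leap up from A4 and left by step down to D5.
Leap in, step out — an appoggiatura.
The harmony at that moment is Bb major triad (Bb, D, F); C5 is not a chord tone.
It is approached by leap up from F4 and left by step down to Bb4.
Leap in, step out — an appoggiatura.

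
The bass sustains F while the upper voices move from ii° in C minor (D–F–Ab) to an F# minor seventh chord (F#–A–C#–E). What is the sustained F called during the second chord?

Pedal tone (pedal point).

The harmony at that moment is F# minor seventh chord (F#, A, C#, E); F is not a chord tone.
It is held over (the same pitch as the preceding F) and then sustained as the same pitch into the next harmony.
Sustained through a change of harmony — a pedal tone.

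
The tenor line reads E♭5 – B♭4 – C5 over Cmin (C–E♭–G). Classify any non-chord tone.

The harmony at that moment is C minor triad (C, E♭, G); B♭4 is not a chord tone.
It is approached by leap down from E♭5 and left by step up to C5.
Leap in, step out — an appoggiatura.

B♭4 is an appoggiatura.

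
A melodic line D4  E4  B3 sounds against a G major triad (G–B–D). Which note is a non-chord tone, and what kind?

E4 is an escape tone.

The harmony at that moment is G major triad (G, B, D); E4 is not a chord tone.
It is approached by step up from D4 and left by leap down to B3.
Step in, leap out — an escape tone.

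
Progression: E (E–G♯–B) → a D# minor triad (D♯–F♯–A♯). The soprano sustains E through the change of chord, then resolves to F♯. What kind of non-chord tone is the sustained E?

E is a retardation.

The harmony at that moment is D♯ minor triad (D♯, F♯, A♯); E is not a chord tone.
It is held over (the same pitch as the preceding E) and left by step up to F♯.
Held over from the previous chord and resolving up by step — a retardation.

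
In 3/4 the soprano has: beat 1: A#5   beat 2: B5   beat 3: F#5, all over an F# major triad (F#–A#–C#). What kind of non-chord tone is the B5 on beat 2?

The harmony at that moment is F# major triad (F#, A#, C#); B5 is not a chord tone.
It is approached by step up from A#5 and left by leap down to F#5.
Step in, leap out, on a weak beat — an escape tone.

Escape tone.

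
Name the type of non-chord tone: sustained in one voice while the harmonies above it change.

Pedal tone.

Approach: none. Departure: none — a single pitch is sustained while the chords change around it, passing through harmonies that do not contain it.
No melodic motion at all; the dissonance is created entirely by the moving harmonies against the stationary note — a pedal tone (pedal point).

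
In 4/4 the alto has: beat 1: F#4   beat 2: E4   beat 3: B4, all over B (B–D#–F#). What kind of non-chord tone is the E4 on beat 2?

The harmony at that moment is B major triad (B, D#, F#); E4 is not a chord tone.
It is approached by step down from F#4 and left by leap up to B4.
Step in, leap out, on a weak beat — an escape tone.

Escape tone.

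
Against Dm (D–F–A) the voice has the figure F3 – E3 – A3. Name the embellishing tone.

E3 is an escape tone.

The harmony at that moment is D minor triad (D, F, A); E3 is not a chord tone.
It is approached by step down from F3 and left by leap up to A3.
Step in, leap out — an escape tone.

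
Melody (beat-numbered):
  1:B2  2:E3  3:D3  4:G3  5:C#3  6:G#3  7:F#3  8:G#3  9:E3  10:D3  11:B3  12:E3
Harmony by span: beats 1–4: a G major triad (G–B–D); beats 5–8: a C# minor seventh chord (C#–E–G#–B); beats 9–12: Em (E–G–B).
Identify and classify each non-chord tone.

E3 (beat 2) — appoggiatura; F#3 (beat 7) — neighbor tone; D3 (beat 10) — escape tone.

The harmony at that moment is G major triad (G, B, D); E3 is not a chord tone.
It is approached by leap up from B2 and left by step down to D3.
Leap in, step out — an appoggiatura.
The harmony at that moment is C# minor seventh chord (C#, E, G#, B); F#3 is not a chord tone.
It is approached by step down from G#3 and left by step up to G#3.
Step away and step back to the same note — a neighbor tone (lower neighbor).
The harmony at that moment is E minor triad (E, G, B); D3 is not a chord tone.
It is approached by step down from E3 and left by leap up to B3.
Step in, leap out — an escape tone.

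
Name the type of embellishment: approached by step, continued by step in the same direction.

Approach: by step. Departure: by step, continuing in the same direction.
Stepwise on both sides with no change of direction means the note fills in the space between two different chord tones — a passing tone. (Had it turned back to its starting note it would be a neighbor tone instead.)

Passing tone.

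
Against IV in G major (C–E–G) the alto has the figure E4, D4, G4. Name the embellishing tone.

The harmony at that moment is C major triad (C, E, G); D4 is not a chord tone.
It is approached by step down from E4 and left by leap up to G4.
Step in, leap out — an escape tone.

D4 is an escape tone.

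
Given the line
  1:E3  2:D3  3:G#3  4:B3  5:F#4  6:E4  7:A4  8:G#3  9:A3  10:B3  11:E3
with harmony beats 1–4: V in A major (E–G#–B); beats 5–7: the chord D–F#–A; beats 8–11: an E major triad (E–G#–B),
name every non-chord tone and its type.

The harmony at that moment is E major triad (E, G#, B); D3 is not a chord tone.
It is approached by step down from E3 and left by leap up to G#3.
Step in, leap out — an escape tone.
The harmony at that moment is D major triad (D, F#, A); E4 is not a chord tone.
It is approached by step down from F#4 and left by leap up to A4.
Step in, leap out — an escape tone.
The harmony at that moment is E major triad (E, G#, B); A3 is not a chord tone.
It is approached by step up from G#3 and left by step up to B3.
Step in, step out in the same direction — a passing tone.

D3 (beat 2) — escape tone; E4 (beat 6) — escape tone; A3 (beat 9) — passing tone.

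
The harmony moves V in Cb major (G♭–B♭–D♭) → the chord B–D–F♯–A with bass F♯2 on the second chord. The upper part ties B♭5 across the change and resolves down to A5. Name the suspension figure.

At the second chord the bass is F♯2. The suspended B♭5 lies a fourth above the bass; after resolving down by step to A5, the interval above the bass becomes a third.
Suspension figures are named by those two intervals: 4–3.

4–3 suspension.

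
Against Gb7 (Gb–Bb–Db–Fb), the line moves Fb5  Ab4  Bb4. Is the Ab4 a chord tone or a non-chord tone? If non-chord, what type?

The harmony at that moment is Gb dominant seventh chord (Gb, Bb, Db, Fb); Ab4 is not a chord tone.
It is approached by leap down from Fb5 and left by step up to Bb4.
Leap in, step out — an appoggiatura.

Non-chord tone — an appoggiatura.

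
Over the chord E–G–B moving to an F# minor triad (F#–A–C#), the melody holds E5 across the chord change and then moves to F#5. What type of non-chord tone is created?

The harmony at that moment is F# minor triad (F#, A, C#); E5 is not a chord tone.
It is held over (the same pitch as the preceding E5) and left by step up to F#5.
Held over from the previous chord and resolving up by step — a retardation.

E5 is a retardation.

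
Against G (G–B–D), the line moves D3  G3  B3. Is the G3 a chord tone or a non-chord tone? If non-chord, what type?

G major triad contains G, B, D; G is the root, so it is a chord tone.

Chord tone (the root of G major triad).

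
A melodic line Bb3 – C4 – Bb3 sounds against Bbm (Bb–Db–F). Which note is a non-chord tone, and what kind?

C4 is a neighbor tone.

The harmony at that moment is Bb minor triad (Bb, Db, F); C4 is not a chord tone.
It is approached by step up from Bb3 and left by step down to Bb3.
Step away and step back to the same note — a neighbor tone (upper neighbor).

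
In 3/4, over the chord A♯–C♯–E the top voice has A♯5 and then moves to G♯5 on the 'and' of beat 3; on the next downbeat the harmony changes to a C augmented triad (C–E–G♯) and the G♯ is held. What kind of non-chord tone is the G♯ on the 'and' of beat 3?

Anticipation.

The harmony at that moment is A♯ diminished triad (A♯, C♯, E); G♯5 is not a chord tone.
It is approached by step down from A♯5 and then sustained as the same pitch into the next harmony.
Arriving early and becoming a chord tone when the harmony changes — an anticipation.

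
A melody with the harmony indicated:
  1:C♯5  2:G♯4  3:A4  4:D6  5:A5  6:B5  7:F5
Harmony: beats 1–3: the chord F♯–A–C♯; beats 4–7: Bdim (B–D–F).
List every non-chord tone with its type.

G♯4 (beat 2) — appoggiatura; A5 (beat 5) — appoggiatura.

The harmony at that moment is F♯ minor triad (F♯, A, C♯); G♯4 is not a chord tone.
It is approached by leap down from C♯5 and left by step up to A4.
Leap in, step out — an appoggiatura.
The harmony at that moment is B diminished triad (B, D, F); A5 is not a chord tone.
It is approached by leap down from D6 and left by step up to B5.
Leap in, step out — an appoggiatura.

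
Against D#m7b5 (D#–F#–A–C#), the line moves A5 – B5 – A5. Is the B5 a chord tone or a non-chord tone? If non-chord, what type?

Non-chord tone — a neighbor tone.

The harmony at that moment is D# half-diminished seventh chord (D#, F#, A, C#); B5 is not a chord tone.
It is approached by step up from A5 and left by step down to A5.
Step away and step back to the same note — a neighbor tone (upper neighbor).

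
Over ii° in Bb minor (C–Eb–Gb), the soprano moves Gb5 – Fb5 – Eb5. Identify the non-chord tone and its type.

Fb5 is a passing tone.

The harmony at that moment is C diminished triad (C, Eb, Gb); Fb5 is not a chord tone.
It is approached by step down from Gb5 and left by step down to Eb5.
Step in, step out in the same direction — a passing tone.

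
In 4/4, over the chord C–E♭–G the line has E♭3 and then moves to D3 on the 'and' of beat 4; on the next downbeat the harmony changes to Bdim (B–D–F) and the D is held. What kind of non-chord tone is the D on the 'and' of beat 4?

The harmony at that moment is C minor triad (C, E♭, G); D3 is not a chord tone.
It is approached by step down from E♭3 and then sustained as the same pitch into the next harmony.
Arriving early and becoming a chord tone when the harmony changes — an anticipation.

Anticipation.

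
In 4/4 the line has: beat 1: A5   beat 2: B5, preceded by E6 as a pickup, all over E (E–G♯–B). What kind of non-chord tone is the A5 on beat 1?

Appoggiatura.

The harmony at that moment is E major triad (E, G♯, B); A5 is not a chord tone.
It is approached by leap down from E6 and left by step up to B5.
Leap in, step out, metrically accented — an appoggiatura.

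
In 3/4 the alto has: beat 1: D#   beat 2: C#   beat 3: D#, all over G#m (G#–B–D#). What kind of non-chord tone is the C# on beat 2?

Lower neighbor tone.

The harmony at that moment is G# minor triad (G#, B, D#); C# is not a chord tone.
It is approached by step down from D# and left by step up to D#.
Step away and step back to the same note — a neighbor tone (lower neighbor).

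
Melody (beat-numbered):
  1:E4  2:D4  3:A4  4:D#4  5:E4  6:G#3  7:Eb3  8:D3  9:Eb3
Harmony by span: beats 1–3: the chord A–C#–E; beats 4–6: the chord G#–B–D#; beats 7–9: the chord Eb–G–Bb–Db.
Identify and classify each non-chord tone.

D4 (beat 2) — escape tone; E4 (beat 5) — escape tone; D3 (beat 8) — neighbor tone.

The harmony at that moment is A major triad (A, C#, E); D4 is not a chord tone.
It is approached by step down from E4 and left by leap up to A4.
Step in, leap out — an escape tone.
The harmony at that moment is G# minor triad (G#, B, D#); E4 is not a chord tone.
It is approached by step up from D#4 and left by leap down to G#3.
Step in, leap out — an escape tone.
The harmony at that moment is Eb dominant seventh chord (Eb, G, Bb, Db); D3 is not a chord tone.
It is approached by step down from Eb3 and left by step up to Eb3.
Step away and step back to the same note — a neighbor tone (lower neighbor).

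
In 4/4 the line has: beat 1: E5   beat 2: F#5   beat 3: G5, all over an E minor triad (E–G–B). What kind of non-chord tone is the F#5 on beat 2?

The harmony at that moment is E minor triad (E, G, B); F#5 is not a chord tone.
It is approached by step up from E5 and left by step up to G5.
Step in, step out in the same direction — a passing tone.

Passing tone.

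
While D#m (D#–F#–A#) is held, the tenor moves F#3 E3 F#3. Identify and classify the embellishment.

The harmony at that moment is D# minor triad (D#, F#, A#); E3 is not a chord tone.
It is approached by step down from F#3 and left by step up to F#3.
Step away and step back to the same note — a neighbor tone (lower neighbor).

E3 is a neighbor tone.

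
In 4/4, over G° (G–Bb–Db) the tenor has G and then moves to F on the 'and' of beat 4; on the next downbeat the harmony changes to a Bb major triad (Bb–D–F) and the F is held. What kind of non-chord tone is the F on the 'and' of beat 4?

The harmony at that moment is G diminished triad (G, Bb, Db); F is not a chord tone.
It is approached by step down from G and then sustained as the same pitch into the next harmony.
Arriving early and becoming a chord tone when the harmony changes — an anticipation.

Anticipation.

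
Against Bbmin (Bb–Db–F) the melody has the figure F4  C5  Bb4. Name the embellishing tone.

C5 is an appoggiatura.

The harmony at that moment is Bb minor triad (Bb, Db, F); C5 is not a chord tone.
It is approached by leap up from F4 and left by step down to Bb4.
Leap in, step out — an appoggiatura.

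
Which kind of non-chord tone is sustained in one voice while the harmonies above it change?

Approach: none. Departure: none — a single pitch is sustained while the chords change around it, passing through harmonies that do not contain it.
No melodic motion at all; the dissonance is created entirely by the moving harmonies against the stationary note — a pedal tone (pedal point).

Pedal tone.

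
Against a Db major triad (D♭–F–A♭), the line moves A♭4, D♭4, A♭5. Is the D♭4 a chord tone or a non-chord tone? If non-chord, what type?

Db major triad contains D♭, F, A♭; D♭ is the root, so it is a chord tone.

Chord tone (the root of Db major triad).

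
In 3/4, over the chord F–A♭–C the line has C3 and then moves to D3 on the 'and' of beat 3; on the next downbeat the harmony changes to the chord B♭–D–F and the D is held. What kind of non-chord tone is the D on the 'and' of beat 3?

The harmony at that moment is F minor triad (F, A♭, C); D3 is not a chord tone.
It is approached by step up from C3 and then sustained as the same pitch into the next harmony.
Arriving early and becoming a chord tone when the harmony changes — an anticipation.

Anticipation.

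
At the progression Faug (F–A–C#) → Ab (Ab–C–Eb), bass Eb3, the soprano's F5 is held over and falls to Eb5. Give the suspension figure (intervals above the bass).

9–8 suspension.

At the second chord the bass is Eb3. The suspended F5 lies a ninth above the bass; after resolving down by step to Eb5, the interval above the bass becomes an octave.
Suspension figures are named by those two intervals: 9–8.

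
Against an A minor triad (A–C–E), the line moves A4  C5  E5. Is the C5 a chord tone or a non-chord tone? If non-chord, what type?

A minor triad contains A, C, E; C is the third, so it is a chord tone.

Chord tone (the third of A minor triad).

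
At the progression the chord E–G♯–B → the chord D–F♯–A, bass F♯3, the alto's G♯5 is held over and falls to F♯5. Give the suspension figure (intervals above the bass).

At the second chord the bass is F♯3. The suspended G♯5 lies a ninth above the bass; after resolving down by step to F♯5, the interval above the bass becomes an octave.
Suspension figures are named by those two intervals: 9–8.

9–8 suspension.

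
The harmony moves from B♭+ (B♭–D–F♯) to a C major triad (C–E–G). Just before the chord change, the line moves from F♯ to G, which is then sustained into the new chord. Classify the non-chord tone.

The harmony at that moment is B♭ augmented triad (B♭, D, F♯); G is not a chord tone.
It is approached by step up from F♯ and then sustained as the same pitch into the next harmony.
Arriving early and becoming a chord tone when the harmony changes — an anticipation.

G is an anticipation.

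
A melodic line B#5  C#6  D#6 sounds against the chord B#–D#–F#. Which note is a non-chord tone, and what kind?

C#6 is a passing tone.

The harmony at that moment is B# diminished triad (B#, D#, F#); C#6 is not a chord tone.
It is approached by step up from B#5 and left by step up to D#6.
Step in, step out in the same direction — a passing tone.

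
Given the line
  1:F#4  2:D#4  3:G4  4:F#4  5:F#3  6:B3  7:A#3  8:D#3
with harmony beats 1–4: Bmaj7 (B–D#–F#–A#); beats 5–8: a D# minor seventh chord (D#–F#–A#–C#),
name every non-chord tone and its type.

G4 (beat 3) — appoggiatura; B3 (beat 6) — appoggiatura.

The harmony at that moment is B major seventh chord (B, D#, F#, A#); G4 is not a chord tone.
It is approached by leap up from D#4 and left by step down to F#4.
Leap in, step out — an appoggiatura.
The harmony at that moment is D# minor seventh chord (D#, F#, A#, C#); B3 is not a chord tone.
It is approached by leap up from F#3 and left by step down to A#3.
Leap in, step out — an appoggiatura.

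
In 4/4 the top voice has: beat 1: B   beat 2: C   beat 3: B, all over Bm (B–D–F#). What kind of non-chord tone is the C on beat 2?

Upper neighbor tone.

The harmony at that moment is B minor triad (B, D, F#); C is not a chord tone.
It is approached by step up from B and left by step down to B.
Step away and step back to the same note — a neighbor tone (upper neighbor).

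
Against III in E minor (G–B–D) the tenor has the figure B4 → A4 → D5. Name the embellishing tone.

A4 is an escape tone.

The harmony at that moment is G major triad (G, B, D); A4 is not a chord tone.
It is approached by step down from B4 and left by leap up to D5.
Step in, leap out — an escape tone.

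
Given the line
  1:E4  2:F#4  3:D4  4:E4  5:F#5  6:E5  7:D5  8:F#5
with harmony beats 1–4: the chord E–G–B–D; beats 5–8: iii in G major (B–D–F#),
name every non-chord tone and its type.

The harmony at that moment is E minor seventh chord (E, G, B, D); F#4 is not a chord tone.
It is approached by step up from E4 and left by leap down to D4.
Step in, leap out — an escape tone.
The harmony at that moment is B minor triad (B, D, F#); E5 is not a chord tone.
It is approached by step down from F#5 and left by step down to D5.
Step in, step out in the same direction — a passing tone.

F#4 (beat 2) — escape tone; E5 (beat 6) — passing tone.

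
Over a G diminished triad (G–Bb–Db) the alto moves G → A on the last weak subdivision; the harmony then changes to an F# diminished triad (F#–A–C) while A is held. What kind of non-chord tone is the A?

The harmony at that moment is G diminished triad (G, Bb, Db); A is not a chord tone.
It is approached by step up from G and then sustained as the same pitch into the next harmony.
Arriving early and becoming a chord tone when the harmony changes — an anticipation.

A is an anticipation.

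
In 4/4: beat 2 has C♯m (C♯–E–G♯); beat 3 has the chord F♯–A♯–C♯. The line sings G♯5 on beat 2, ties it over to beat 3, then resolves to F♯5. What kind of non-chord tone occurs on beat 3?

Suspension.

The harmony at that moment is F♯ major triad (F♯, A♯, C♯); G♯5 is not a chord tone.
It is held over (the same pitch as the preceding G♯5) and left by step down to F♯5.
Held over from the previous chord and resolving down by step — a suspension.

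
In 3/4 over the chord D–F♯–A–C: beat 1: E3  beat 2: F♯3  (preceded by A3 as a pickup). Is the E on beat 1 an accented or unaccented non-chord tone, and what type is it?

Accented appoggiatura.

The harmony at that moment is D dominant seventh chord (D, F♯, A, C); E3 is not a chord tone.
It is approached by leap down from A3 and left by step up to F♯3.
Leap in, step out — an appoggiatura.
It falls on the downbeat, so it is accented.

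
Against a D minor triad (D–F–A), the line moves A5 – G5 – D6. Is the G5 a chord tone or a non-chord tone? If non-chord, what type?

Non-chord tone — an escape tone.

The harmony at that moment is D minor triad (D, F, A); G5 is not a chord tone.
It is approached by step down from A5 and left by leap up to D6.
Step in, leap out — an escape tone.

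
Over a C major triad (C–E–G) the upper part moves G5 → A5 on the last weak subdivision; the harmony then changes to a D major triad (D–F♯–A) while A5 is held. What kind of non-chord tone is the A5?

The harmony at that moment is C major triad (C, E, G); A5 is not a chord tone.
It is approached by step up from G5 and then sustained as the same pitch into the next harmony.
Arriving early and becoming a chord tone when the harmony changes — an anticipation.

A5 is an anticipation.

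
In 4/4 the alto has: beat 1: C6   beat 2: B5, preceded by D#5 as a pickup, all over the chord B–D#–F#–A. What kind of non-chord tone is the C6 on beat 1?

The harmony at that moment is B dominant seventh chord (B, D#, F#, A); C6 is not a chord tone.
It is approached by leap up from D#5 and left by step down to B5.
Leap in, step out, metrically accented — an appoggiatura.

Appoggiatura.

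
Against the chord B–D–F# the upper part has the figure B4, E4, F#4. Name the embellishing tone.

E4 is an appoggiatura.

The harmony at that moment is B minor triad (B, D, F#); E4 is not a chord tone.
It is approached by leap down from B4 and left by step up to F#4.
Leap in, step out — an appoggiatura.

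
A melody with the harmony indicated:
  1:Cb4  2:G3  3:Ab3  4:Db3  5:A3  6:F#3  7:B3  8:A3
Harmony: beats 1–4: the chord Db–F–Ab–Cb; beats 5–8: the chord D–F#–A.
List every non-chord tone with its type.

G3 (beat 2) — appoggiatura; B3 (beat 7) — appoggiatura.

The harmony at that moment is Db dominant seventh chord (Db, F, Ab, Cb); G3 is not a chord tone.
It is approached by leap down from Cb4 and left by step up to Ab3.
Leap in, step out — an appoggiatura.
The harmony at that moment is D major triad (D, F#, A); B3 is not a chord tone.
It is approached by leap up from F#3 and left by step down to A3.
Leap in, step out — an appoggiatura.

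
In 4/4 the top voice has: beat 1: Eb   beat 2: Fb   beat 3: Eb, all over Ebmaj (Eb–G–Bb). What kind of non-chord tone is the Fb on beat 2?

Upper neighbor tone.

The harmony at that moment is Eb major triad (Eb, G, Bb); Fb is not a chord tone.
It is approached by step up from Eb and left by step down to Eb.
Step away and step back to the same note — a neighbor tone (upper neighbor).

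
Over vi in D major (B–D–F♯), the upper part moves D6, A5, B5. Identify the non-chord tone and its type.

A5 is an appoggiatura.

The harmony at that moment is B minor triad (B, D, F♯); A5 is not a chord tone.
It is approached by leap down from D6 and left by step up to B5.
Leap in, step out — an appoggiatura.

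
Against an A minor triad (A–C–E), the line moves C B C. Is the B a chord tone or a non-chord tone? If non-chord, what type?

The harmony at that moment is A minor triad (A, C, E); B is not a chord tone.
It is approached by step down from C and left by step up to C.
Step away and step back to the same note — a neighbor tone (lower neighbor).

Non-chord tone — a neighbor tone.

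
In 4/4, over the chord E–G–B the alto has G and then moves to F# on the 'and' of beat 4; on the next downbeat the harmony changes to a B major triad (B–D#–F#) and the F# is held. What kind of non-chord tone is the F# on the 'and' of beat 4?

Anticipation.

The harmony at that moment is E minor triad (E, G, B); F# is not a chord tone.
It is approached by step down from G and then sustained as the same pitch into the next harmony.
Arriving early and becoming a chord tone when the harmony changes — an anticipation.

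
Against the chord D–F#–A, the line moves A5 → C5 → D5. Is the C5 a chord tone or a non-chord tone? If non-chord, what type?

Non-chord tone — an appoggiatura.

The harmony at that moment is D major triad (D, F#, A); C5 is not a chord tone.
It is approached by leap down from A5 and left by step up to D5.
Leap in, step out — an appoggiatura.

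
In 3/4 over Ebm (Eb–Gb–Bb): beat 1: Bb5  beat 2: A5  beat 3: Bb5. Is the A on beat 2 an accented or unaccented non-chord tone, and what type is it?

Unaccented neighbor tone.

The harmony at that moment is Eb minor triad (Eb, Gb, Bb); A5 is not a chord tone.
It is approached by step down from Bb5 and left by step up to Bb5.
Step away and step back to the same note — a neighbor tone (lower neighbor).
It falls on a weak beat, so it is unaccented.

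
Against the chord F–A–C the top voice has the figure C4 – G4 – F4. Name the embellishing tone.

The harmony at that moment is F major triad (F, A, C); G4 is not a chord tone.
It is approached by leap up from C4 and left by step down to F4.
Leap in, step out — an appoggiatura.

G4 is an appoggiatura.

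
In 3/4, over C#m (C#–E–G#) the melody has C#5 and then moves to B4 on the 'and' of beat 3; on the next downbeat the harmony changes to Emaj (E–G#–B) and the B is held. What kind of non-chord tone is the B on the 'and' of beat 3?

Anticipation.

The harmony at that moment is C# minor triad (C#, E, G#); B4 is not a chord tone.
It is approached by step down from C#5 and then sustained as the same pitch into the next harmony.
Arriving early and becoming a chord tone when the harmony changes — an anticipation.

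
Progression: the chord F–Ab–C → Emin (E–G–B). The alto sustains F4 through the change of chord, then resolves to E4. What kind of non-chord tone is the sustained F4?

The harmony at that moment is E minor triad (E, G, B); F4 is not a chord tone.
It is held over (the same pitch as the preceding F4) and left by step down to E4.
Held over from the previous chord and resolving down by step — a suspension.

F4 is a suspension.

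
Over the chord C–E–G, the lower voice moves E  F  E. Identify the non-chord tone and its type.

The harmony at that moment is C major triad (C, E, G); F is not a chord tone.
It is approached by step up from E and left by step down to E.
Step away and step back to the same note — a neighbor tone (upper neighbor).

F is a neighbor tone.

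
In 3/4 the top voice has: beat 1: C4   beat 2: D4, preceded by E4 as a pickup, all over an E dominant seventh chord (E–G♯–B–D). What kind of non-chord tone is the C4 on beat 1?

Appoggiatura.

The harmony at that moment is E dominant seventh chord (E, G♯, B, D); C4 is not a chord tone.
It is approached by leap down from E4 and left by step up to D4.
Leap in, step out, metrically accented — an appoggiatura.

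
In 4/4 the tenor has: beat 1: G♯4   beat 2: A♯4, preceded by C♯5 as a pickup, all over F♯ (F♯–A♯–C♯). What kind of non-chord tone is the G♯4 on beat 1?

The harmony at that moment is F♯ major triad (F♯, A♯, C♯); G♯4 is not a chord tone.
It is approached by leap down from C♯5 and left by step up to A♯4.
Leap in, step out, metrically accented — an appoggiatura.

Appoggiatura.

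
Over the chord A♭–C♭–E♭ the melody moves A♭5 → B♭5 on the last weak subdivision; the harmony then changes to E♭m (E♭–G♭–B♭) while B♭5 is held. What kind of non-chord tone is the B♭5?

The harmony at that moment is A♭ minor triad (A♭, C♭, E♭); B♭5 is not a chord tone.
It is approached by step up from A♭5 and then sustained as the same pitch into the next harmony.
Arriving early and becoming a chord tone when the harmony changes — an anticipation.

B♭5 is an anticipation.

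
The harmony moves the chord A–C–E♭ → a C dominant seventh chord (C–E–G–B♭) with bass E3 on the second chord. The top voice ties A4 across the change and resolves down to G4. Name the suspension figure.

At the second chord the bass is E3. The suspended A4 lies a fourth above the bass; after resolving down by step to G4, the interval above the bass becomes a third.
Suspension figures are named by those two intervals: 4–3.

4–3 suspension.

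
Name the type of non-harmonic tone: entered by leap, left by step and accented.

Approach: by leap. Departure: by step. Metric position: strong.
Leap in, step out, in a metrically strong position — an appoggiatura. (It is the mirror image of the escape tone, which steps in and leaps out from a weak position.)

Appoggiatura.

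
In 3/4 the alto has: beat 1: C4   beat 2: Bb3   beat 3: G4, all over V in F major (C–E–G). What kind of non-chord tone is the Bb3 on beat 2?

Escape tone.

The harmony at that moment is C major triad (C, E, G); Bb3 is not a chord tone.
It is approached by step down from C4 and left by leap up to G4.
Step in, leap out, on a weak beat — an escape tone.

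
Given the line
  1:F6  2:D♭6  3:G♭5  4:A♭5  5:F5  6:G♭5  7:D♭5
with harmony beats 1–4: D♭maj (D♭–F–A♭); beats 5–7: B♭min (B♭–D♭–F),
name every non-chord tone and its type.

G♭5 (beat 3) — appoggiatura; G♭5 (beat 6) — escape tone.

The harmony at that moment is D♭ major triad (D♭, F, A♭); G♭5 is not a chord tone.
It is approached by leap down from D♭6 and left by step up to A♭5.
Leap in, step out — an appoggiatura.
The harmony at that moment is B♭ minor triad (B♭, D♭, F); G♭5 is not a chord tone.
It is approached by step up from F5 and left by leap down to D♭5.
Step in, leap out — an escape tone.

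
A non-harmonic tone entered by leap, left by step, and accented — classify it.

Appoggiatura.

Approach: by leap. Departure: by step. Metric position: strong.
Leap in, step out, in a metrically strong position — an appoggiatura. (It is the mirror image of the escape tone, which steps in and leaps out from a weak position.)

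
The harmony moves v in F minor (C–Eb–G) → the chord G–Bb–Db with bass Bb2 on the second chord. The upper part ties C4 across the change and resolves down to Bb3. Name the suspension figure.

9–8 suspension.

At the second chord the bass is Bb2. The suspended C4 lies a ninth above the bass; after resolving down by step to Bb3, the interval above the bass becomes an octave.
Suspension figures are named by those two intervals: 9–8.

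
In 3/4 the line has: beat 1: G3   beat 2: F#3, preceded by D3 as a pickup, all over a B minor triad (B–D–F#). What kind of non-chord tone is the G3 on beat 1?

The harmony at that moment is B minor triad (B, D, F#); G3 is not a chord tone.
It is approached by leap up from D3 and left by step down to F#3.
Leap in, step out, metrically accented — an appoggiatura.

Appoggiatura.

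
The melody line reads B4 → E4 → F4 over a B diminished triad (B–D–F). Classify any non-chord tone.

E4 is an appoggiatura.

The harmony at that moment is B diminished triad (B, D, F); E4 is not a chord tone.
It is approached by leap down from B4 and left by step up to F4.
Leap in, step out — an appoggiatura.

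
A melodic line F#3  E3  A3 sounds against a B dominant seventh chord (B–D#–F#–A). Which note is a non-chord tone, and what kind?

E3 is an escape tone.

The harmony at that moment is B dominant seventh chord (B, D#, F#, A); E3 is not a chord tone.
It is approached by step down from F#3 and left by leap up to A3.
Step in, leap out — an escape tone.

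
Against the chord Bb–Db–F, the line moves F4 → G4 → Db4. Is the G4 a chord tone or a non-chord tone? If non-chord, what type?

Non-chord tone — an escape tone.

The harmony at that moment is Bb minor triad (Bb, Db, F); G4 is not a chord tone.
It is approached by step up from F4 and left by leap down to Db4.
Step in, leap out — an escape tone.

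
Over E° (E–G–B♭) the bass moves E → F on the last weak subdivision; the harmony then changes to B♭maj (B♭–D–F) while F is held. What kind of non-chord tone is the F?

F is an anticipation.

The harmony at that moment is E diminished triad (E, G, B♭); F is not a chord tone.
It is approached by step up from E and then sustained as the same pitch into the next harmony.
Arriving early and becoming a chord tone when the harmony changes — an anticipation.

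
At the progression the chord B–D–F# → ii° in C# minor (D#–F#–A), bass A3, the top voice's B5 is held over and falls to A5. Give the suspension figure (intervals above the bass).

9–8 suspension.

At the second chord the bass is A3. The suspended B5 lies a ninth above the bass; after resolving down by step to A5, the interval above the bass becomes an octave.
Suspension figures are named by those two intervals: 9–8.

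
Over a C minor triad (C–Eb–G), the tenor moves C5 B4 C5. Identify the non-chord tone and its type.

The harmony at that moment is C minor triad (C, Eb, G); B4 is not a chord tone.
It is approached by step down from C5 and left by step up to C5.
Step away and step back to the same note — a neighbor tone (lower neighbor).

B4 is a neighbor tone.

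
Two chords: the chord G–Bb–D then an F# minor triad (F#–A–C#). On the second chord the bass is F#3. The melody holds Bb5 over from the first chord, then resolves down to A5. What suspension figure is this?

4–3 suspension.

At the second chord the bass is F#3. The suspended Bb5 lies a fourth above the bass; after resolving down by step to A5, the interval above the bass becomes a third.
Suspension figures are named by those two intervals: 4–3.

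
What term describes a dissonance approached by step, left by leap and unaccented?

Approach: by step. Departure: by leap. Metric position: weak.
Step in, leap out, from a weak position — an escape tone (échappée). (It is the mirror image of the appoggiatura, which leaps in and steps out on a strong beat.)

Escape tone.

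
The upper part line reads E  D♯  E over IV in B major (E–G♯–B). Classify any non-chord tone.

D♯ is a neighbor tone.

The harmony at that moment is E major triad (E, G♯, B); D♯ is not a chord tone.
It is approached by step down from E and left by step up to E.
Step away and step back to the same note — a neighbor tone (lower neighbor).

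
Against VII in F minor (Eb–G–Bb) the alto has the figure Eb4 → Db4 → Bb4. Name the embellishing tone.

Db4 is an escape tone.

The harmony at that moment is Eb major triad (Eb, G, Bb); Db4 is not a chord tone.
It is approached by step down from Eb4 and left by leap up to Bb4.
Step in, leap out — an escape tone.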